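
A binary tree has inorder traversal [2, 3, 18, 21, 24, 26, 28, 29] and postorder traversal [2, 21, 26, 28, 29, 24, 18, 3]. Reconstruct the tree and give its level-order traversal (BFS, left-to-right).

Inorder:   [2, 3, 18, 21, 24, 26, 28, 29]
Postorder: [2, 21, 26, 28, 29, 24, 18, 3]
Algorithm: postorder visits root last, so walk postorder right-to-left;
each value is the root of the current inorder slice — split it at that
value, recurse on the right subtree first, then the left.
Recursive splits:
  root=3; inorder splits into left=[2], right=[18, 21, 24, 26, 28, 29]
  root=18; inorder splits into left=[], right=[21, 24, 26, 28, 29]
  root=24; inorder splits into left=[21], right=[26, 28, 29]
  root=29; inorder splits into left=[26, 28], right=[]
  root=28; inorder splits into left=[26], right=[]
  root=26; inorder splits into left=[], right=[]
  root=21; inorder splits into left=[], right=[]
  root=2; inorder splits into left=[], right=[]
Reconstructed level-order: [3, 2, 18, 24, 21, 29, 28, 26]


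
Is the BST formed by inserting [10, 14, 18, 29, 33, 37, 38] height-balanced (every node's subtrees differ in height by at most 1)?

Tree (level-order array): [10, None, 14, None, 18, None, 29, None, 33, None, 37, None, 38]
Definition: a tree is height-balanced if, at every node, |h(left) - h(right)| <= 1 (empty subtree has height -1).
Bottom-up per-node check:
  node 38: h_left=-1, h_right=-1, diff=0 [OK], height=0
  node 37: h_left=-1, h_right=0, diff=1 [OK], height=1
  node 33: h_left=-1, h_right=1, diff=2 [FAIL (|-1-1|=2 > 1)], height=2
  node 29: h_left=-1, h_right=2, diff=3 [FAIL (|-1-2|=3 > 1)], height=3
  node 18: h_left=-1, h_right=3, diff=4 [FAIL (|-1-3|=4 > 1)], height=4
  node 14: h_left=-1, h_right=4, diff=5 [FAIL (|-1-4|=5 > 1)], height=5
  node 10: h_left=-1, h_right=5, diff=6 [FAIL (|-1-5|=6 > 1)], height=6
Node 33 violates the condition: |-1 - 1| = 2 > 1.
Result: Not balanced


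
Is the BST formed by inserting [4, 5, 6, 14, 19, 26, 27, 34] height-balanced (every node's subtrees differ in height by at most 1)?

Tree (level-order array): [4, None, 5, None, 6, None, 14, None, 19, None, 26, None, 27, None, 34]
Definition: a tree is height-balanced if, at every node, |h(left) - h(right)| <= 1 (empty subtree has height -1).
Bottom-up per-node check:
  node 34: h_left=-1, h_right=-1, diff=0 [OK], height=0
  node 27: h_left=-1, h_right=0, diff=1 [OK], height=1
  node 26: h_left=-1, h_right=1, diff=2 [FAIL (|-1-1|=2 > 1)], height=2
  node 19: h_left=-1, h_right=2, diff=3 [FAIL (|-1-2|=3 > 1)], height=3
  node 14: h_left=-1, h_right=3, diff=4 [FAIL (|-1-3|=4 > 1)], height=4
  node 6: h_left=-1, h_right=4, diff=5 [FAIL (|-1-4|=5 > 1)], height=5
  node 5: h_left=-1, h_right=5, diff=6 [FAIL (|-1-5|=6 > 1)], height=6
  node 4: h_left=-1, h_right=6, diff=7 [FAIL (|-1-6|=7 > 1)], height=7
Node 26 violates the condition: |-1 - 1| = 2 > 1.
Result: Not balanced


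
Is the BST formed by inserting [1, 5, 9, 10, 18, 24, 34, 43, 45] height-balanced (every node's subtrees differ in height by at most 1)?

Tree (level-order array): [1, None, 5, None, 9, None, 10, None, 18, None, 24, None, 34, None, 43, None, 45]
Definition: a tree is height-balanced if, at every node, |h(left) - h(right)| <= 1 (empty subtree has height -1).
Bottom-up per-node check:
  node 45: h_left=-1, h_right=-1, diff=0 [OK], height=0
  node 43: h_left=-1, h_right=0, diff=1 [OK], height=1
  node 34: h_left=-1, h_right=1, diff=2 [FAIL (|-1-1|=2 > 1)], height=2
  node 24: h_left=-1, h_right=2, diff=3 [FAIL (|-1-2|=3 > 1)], height=3
  node 18: h_left=-1, h_right=3, diff=4 [FAIL (|-1-3|=4 > 1)], height=4
  node 10: h_left=-1, h_right=4, diff=5 [FAIL (|-1-4|=5 > 1)], height=5
  node 9: h_left=-1, h_right=5, diff=6 [FAIL (|-1-5|=6 > 1)], height=6
  node 5: h_left=-1, h_right=6, diff=7 [FAIL (|-1-6|=7 > 1)], height=7
  node 1: h_left=-1, h_right=7, diff=8 [FAIL (|-1-7|=8 > 1)], height=8
Node 34 violates the condition: |-1 - 1| = 2 > 1.
Result: Not balanced


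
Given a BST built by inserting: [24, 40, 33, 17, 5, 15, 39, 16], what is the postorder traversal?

Tree insertion order: [24, 40, 33, 17, 5, 15, 39, 16]
Tree (level-order array): [24, 17, 40, 5, None, 33, None, None, 15, None, 39, None, 16]
Postorder traversal: [16, 15, 5, 17, 39, 33, 40, 24]


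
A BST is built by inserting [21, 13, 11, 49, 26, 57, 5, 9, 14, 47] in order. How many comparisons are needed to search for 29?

Search path for 29: 21 -> 49 -> 26 -> 47
Found: False
Comparisons: 4


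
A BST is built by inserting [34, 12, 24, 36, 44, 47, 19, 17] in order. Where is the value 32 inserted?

Starting tree (level order): [34, 12, 36, None, 24, None, 44, 19, None, None, 47, 17]
Insertion path: 34 -> 12 -> 24
Result: insert 32 as right child of 24
Final tree (level order): [34, 12, 36, None, 24, None, 44, 19, 32, None, 47, 17]


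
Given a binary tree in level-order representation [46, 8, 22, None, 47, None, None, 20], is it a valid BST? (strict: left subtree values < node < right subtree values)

Level-order array: [46, 8, 22, None, 47, None, None, 20]
Validate using subtree bounds (lo, hi): at each node, require lo < value < hi,
then recurse left with hi=value and right with lo=value.
Preorder trace (stopping at first violation):
  at node 46 with bounds (-inf, +inf): OK
  at node 8 with bounds (-inf, 46): OK
  at node 47 with bounds (8, 46): VIOLATION
Node 47 violates its bound: not (8 < 47 < 46).
Result: Not a valid BST


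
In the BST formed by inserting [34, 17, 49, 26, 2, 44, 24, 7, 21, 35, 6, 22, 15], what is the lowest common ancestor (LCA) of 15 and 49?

Tree insertion order: [34, 17, 49, 26, 2, 44, 24, 7, 21, 35, 6, 22, 15]
Tree (level-order array): [34, 17, 49, 2, 26, 44, None, None, 7, 24, None, 35, None, 6, 15, 21, None, None, None, None, None, None, None, None, 22]
In a BST, the LCA of p=15, q=49 is the first node v on the
root-to-leaf path with p <= v <= q (go left if both < v, right if both > v).
Walk from root:
  at 34: 15 <= 34 <= 49, this is the LCA
LCA = 34


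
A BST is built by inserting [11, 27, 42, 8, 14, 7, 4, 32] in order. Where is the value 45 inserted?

Starting tree (level order): [11, 8, 27, 7, None, 14, 42, 4, None, None, None, 32]
Insertion path: 11 -> 27 -> 42
Result: insert 45 as right child of 42
Final tree (level order): [11, 8, 27, 7, None, 14, 42, 4, None, None, None, 32, 45]


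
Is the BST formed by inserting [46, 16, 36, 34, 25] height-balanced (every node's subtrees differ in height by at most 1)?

Tree (level-order array): [46, 16, None, None, 36, 34, None, 25]
Definition: a tree is height-balanced if, at every node, |h(left) - h(right)| <= 1 (empty subtree has height -1).
Bottom-up per-node check:
  node 25: h_left=-1, h_right=-1, diff=0 [OK], height=0
  node 34: h_left=0, h_right=-1, diff=1 [OK], height=1
  node 36: h_left=1, h_right=-1, diff=2 [FAIL (|1--1|=2 > 1)], height=2
  node 16: h_left=-1, h_right=2, diff=3 [FAIL (|-1-2|=3 > 1)], height=3
  node 46: h_left=3, h_right=-1, diff=4 [FAIL (|3--1|=4 > 1)], height=4
Node 36 violates the condition: |1 - -1| = 2 > 1.
Result: Not balanced


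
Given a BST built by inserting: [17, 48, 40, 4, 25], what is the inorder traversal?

Tree insertion order: [17, 48, 40, 4, 25]
Tree (level-order array): [17, 4, 48, None, None, 40, None, 25]
Inorder traversal: [4, 17, 25, 40, 48]


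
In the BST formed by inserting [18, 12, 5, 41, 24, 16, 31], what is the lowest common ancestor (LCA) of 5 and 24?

Tree insertion order: [18, 12, 5, 41, 24, 16, 31]
Tree (level-order array): [18, 12, 41, 5, 16, 24, None, None, None, None, None, None, 31]
In a BST, the LCA of p=5, q=24 is the first node v on the
root-to-leaf path with p <= v <= q (go left if both < v, right if both > v).
Walk from root:
  at 18: 5 <= 18 <= 24, this is the LCA
LCA = 18


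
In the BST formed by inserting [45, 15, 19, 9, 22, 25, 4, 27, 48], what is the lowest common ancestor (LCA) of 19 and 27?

Tree insertion order: [45, 15, 19, 9, 22, 25, 4, 27, 48]
Tree (level-order array): [45, 15, 48, 9, 19, None, None, 4, None, None, 22, None, None, None, 25, None, 27]
In a BST, the LCA of p=19, q=27 is the first node v on the
root-to-leaf path with p <= v <= q (go left if both < v, right if both > v).
Walk from root:
  at 45: both 19 and 27 < 45, go left
  at 15: both 19 and 27 > 15, go right
  at 19: 19 <= 19 <= 27, this is the LCA
LCA = 19


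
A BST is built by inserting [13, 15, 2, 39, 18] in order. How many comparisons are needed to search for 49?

Search path for 49: 13 -> 15 -> 39
Found: False
Comparisons: 3


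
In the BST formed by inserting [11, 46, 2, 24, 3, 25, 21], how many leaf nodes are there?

Tree built from: [11, 46, 2, 24, 3, 25, 21]
Tree (level-order array): [11, 2, 46, None, 3, 24, None, None, None, 21, 25]
Rule: A leaf has 0 children.
Per-node child counts:
  node 11: 2 child(ren)
  node 2: 1 child(ren)
  node 3: 0 child(ren)
  node 46: 1 child(ren)
  node 24: 2 child(ren)
  node 21: 0 child(ren)
  node 25: 0 child(ren)
Matching nodes: [3, 21, 25]
Count of leaf nodes: 3


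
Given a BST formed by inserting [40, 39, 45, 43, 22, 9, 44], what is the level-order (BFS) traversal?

Tree insertion order: [40, 39, 45, 43, 22, 9, 44]
Tree (level-order array): [40, 39, 45, 22, None, 43, None, 9, None, None, 44]
BFS from the root, enqueuing left then right child of each popped node:
  queue [40] -> pop 40, enqueue [39, 45], visited so far: [40]
  queue [39, 45] -> pop 39, enqueue [22], visited so far: [40, 39]
  queue [45, 22] -> pop 45, enqueue [43], visited so far: [40, 39, 45]
  queue [22, 43] -> pop 22, enqueue [9], visited so far: [40, 39, 45, 22]
  queue [43, 9] -> pop 43, enqueue [44], visited so far: [40, 39, 45, 22, 43]
  queue [9, 44] -> pop 9, enqueue [none], visited so far: [40, 39, 45, 22, 43, 9]
  queue [44] -> pop 44, enqueue [none], visited so far: [40, 39, 45, 22, 43, 9, 44]
Result: [40, 39, 45, 22, 43, 9, 44]


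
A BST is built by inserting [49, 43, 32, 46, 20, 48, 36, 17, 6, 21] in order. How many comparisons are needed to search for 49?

Search path for 49: 49
Found: True
Comparisons: 1


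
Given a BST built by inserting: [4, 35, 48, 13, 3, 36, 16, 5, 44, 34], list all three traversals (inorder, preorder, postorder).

Tree insertion order: [4, 35, 48, 13, 3, 36, 16, 5, 44, 34]
Tree (level-order array): [4, 3, 35, None, None, 13, 48, 5, 16, 36, None, None, None, None, 34, None, 44]
Inorder (L, root, R): [3, 4, 5, 13, 16, 34, 35, 36, 44, 48]
Preorder (root, L, R): [4, 3, 35, 13, 5, 16, 34, 48, 36, 44]
Postorder (L, R, root): [3, 5, 34, 16, 13, 44, 36, 48, 35, 4]


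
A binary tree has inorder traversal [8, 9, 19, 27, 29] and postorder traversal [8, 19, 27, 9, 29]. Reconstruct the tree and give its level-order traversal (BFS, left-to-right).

Inorder:   [8, 9, 19, 27, 29]
Postorder: [8, 19, 27, 9, 29]
Algorithm: postorder visits root last, so walk postorder right-to-left;
each value is the root of the current inorder slice — split it at that
value, recurse on the right subtree first, then the left.
Recursive splits:
  root=29; inorder splits into left=[8, 9, 19, 27], right=[]
  root=9; inorder splits into left=[8], right=[19, 27]
  root=27; inorder splits into left=[19], right=[]
  root=19; inorder splits into left=[], right=[]
  root=8; inorder splits into left=[], right=[]
Reconstructed level-order: [29, 9, 8, 27, 19]


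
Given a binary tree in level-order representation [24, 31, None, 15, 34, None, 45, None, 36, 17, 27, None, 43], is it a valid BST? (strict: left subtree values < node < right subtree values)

Level-order array: [24, 31, None, 15, 34, None, 45, None, 36, 17, 27, None, 43]
Validate using subtree bounds (lo, hi): at each node, require lo < value < hi,
then recurse left with hi=value and right with lo=value.
Preorder trace (stopping at first violation):
  at node 24 with bounds (-inf, +inf): OK
  at node 31 with bounds (-inf, 24): VIOLATION
Node 31 violates its bound: not (-inf < 31 < 24).
Result: Not a valid BST


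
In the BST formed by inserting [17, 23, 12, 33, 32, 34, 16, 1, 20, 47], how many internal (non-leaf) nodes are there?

Tree built from: [17, 23, 12, 33, 32, 34, 16, 1, 20, 47]
Tree (level-order array): [17, 12, 23, 1, 16, 20, 33, None, None, None, None, None, None, 32, 34, None, None, None, 47]
Rule: An internal node has at least one child.
Per-node child counts:
  node 17: 2 child(ren)
  node 12: 2 child(ren)
  node 1: 0 child(ren)
  node 16: 0 child(ren)
  node 23: 2 child(ren)
  node 20: 0 child(ren)
  node 33: 2 child(ren)
  node 32: 0 child(ren)
  node 34: 1 child(ren)
  node 47: 0 child(ren)
Matching nodes: [17, 12, 23, 33, 34]
Count of internal (non-leaf) nodes: 5


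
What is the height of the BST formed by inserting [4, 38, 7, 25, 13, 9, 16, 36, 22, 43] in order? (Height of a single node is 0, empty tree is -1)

Insertion order: [4, 38, 7, 25, 13, 9, 16, 36, 22, 43]
Tree (level-order array): [4, None, 38, 7, 43, None, 25, None, None, 13, 36, 9, 16, None, None, None, None, None, 22]
Compute height bottom-up (empty subtree = -1):
  height(9) = 1 + max(-1, -1) = 0
  height(22) = 1 + max(-1, -1) = 0
  height(16) = 1 + max(-1, 0) = 1
  height(13) = 1 + max(0, 1) = 2
  height(36) = 1 + max(-1, -1) = 0
  height(25) = 1 + max(2, 0) = 3
  height(7) = 1 + max(-1, 3) = 4
  height(43) = 1 + max(-1, -1) = 0
  height(38) = 1 + max(4, 0) = 5
  height(4) = 1 + max(-1, 5) = 6
Height = 6


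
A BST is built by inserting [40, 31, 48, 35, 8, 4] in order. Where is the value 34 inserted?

Starting tree (level order): [40, 31, 48, 8, 35, None, None, 4]
Insertion path: 40 -> 31 -> 35
Result: insert 34 as left child of 35
Final tree (level order): [40, 31, 48, 8, 35, None, None, 4, None, 34]


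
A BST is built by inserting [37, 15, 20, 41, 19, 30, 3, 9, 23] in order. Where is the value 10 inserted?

Starting tree (level order): [37, 15, 41, 3, 20, None, None, None, 9, 19, 30, None, None, None, None, 23]
Insertion path: 37 -> 15 -> 3 -> 9
Result: insert 10 as right child of 9
Final tree (level order): [37, 15, 41, 3, 20, None, None, None, 9, 19, 30, None, 10, None, None, 23]


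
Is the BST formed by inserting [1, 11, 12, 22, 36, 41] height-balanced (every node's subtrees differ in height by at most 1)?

Tree (level-order array): [1, None, 11, None, 12, None, 22, None, 36, None, 41]
Definition: a tree is height-balanced if, at every node, |h(left) - h(right)| <= 1 (empty subtree has height -1).
Bottom-up per-node check:
  node 41: h_left=-1, h_right=-1, diff=0 [OK], height=0
  node 36: h_left=-1, h_right=0, diff=1 [OK], height=1
  node 22: h_left=-1, h_right=1, diff=2 [FAIL (|-1-1|=2 > 1)], height=2
  node 12: h_left=-1, h_right=2, diff=3 [FAIL (|-1-2|=3 > 1)], height=3
  node 11: h_left=-1, h_right=3, diff=4 [FAIL (|-1-3|=4 > 1)], height=4
  node 1: h_left=-1, h_right=4, diff=5 [FAIL (|-1-4|=5 > 1)], height=5
Node 22 violates the condition: |-1 - 1| = 2 > 1.
Result: Not balanced


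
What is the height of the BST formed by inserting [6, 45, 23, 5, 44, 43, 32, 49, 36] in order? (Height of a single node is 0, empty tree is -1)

Insertion order: [6, 45, 23, 5, 44, 43, 32, 49, 36]
Tree (level-order array): [6, 5, 45, None, None, 23, 49, None, 44, None, None, 43, None, 32, None, None, 36]
Compute height bottom-up (empty subtree = -1):
  height(5) = 1 + max(-1, -1) = 0
  height(36) = 1 + max(-1, -1) = 0
  height(32) = 1 + max(-1, 0) = 1
  height(43) = 1 + max(1, -1) = 2
  height(44) = 1 + max(2, -1) = 3
  height(23) = 1 + max(-1, 3) = 4
  height(49) = 1 + max(-1, -1) = 0
  height(45) = 1 + max(4, 0) = 5
  height(6) = 1 + max(0, 5) = 6
Height = 6


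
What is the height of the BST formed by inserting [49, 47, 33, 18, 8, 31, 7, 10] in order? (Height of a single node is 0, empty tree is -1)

Insertion order: [49, 47, 33, 18, 8, 31, 7, 10]
Tree (level-order array): [49, 47, None, 33, None, 18, None, 8, 31, 7, 10]
Compute height bottom-up (empty subtree = -1):
  height(7) = 1 + max(-1, -1) = 0
  height(10) = 1 + max(-1, -1) = 0
  height(8) = 1 + max(0, 0) = 1
  height(31) = 1 + max(-1, -1) = 0
  height(18) = 1 + max(1, 0) = 2
  height(33) = 1 + max(2, -1) = 3
  height(47) = 1 + max(3, -1) = 4
  height(49) = 1 + max(4, -1) = 5
Height = 5


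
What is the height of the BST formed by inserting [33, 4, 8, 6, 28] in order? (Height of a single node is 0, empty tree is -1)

Insertion order: [33, 4, 8, 6, 28]
Tree (level-order array): [33, 4, None, None, 8, 6, 28]
Compute height bottom-up (empty subtree = -1):
  height(6) = 1 + max(-1, -1) = 0
  height(28) = 1 + max(-1, -1) = 0
  height(8) = 1 + max(0, 0) = 1
  height(4) = 1 + max(-1, 1) = 2
  height(33) = 1 + max(2, -1) = 3
Height = 3


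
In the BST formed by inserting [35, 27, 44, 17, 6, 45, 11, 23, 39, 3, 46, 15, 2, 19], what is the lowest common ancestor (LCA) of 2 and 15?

Tree insertion order: [35, 27, 44, 17, 6, 45, 11, 23, 39, 3, 46, 15, 2, 19]
Tree (level-order array): [35, 27, 44, 17, None, 39, 45, 6, 23, None, None, None, 46, 3, 11, 19, None, None, None, 2, None, None, 15]
In a BST, the LCA of p=2, q=15 is the first node v on the
root-to-leaf path with p <= v <= q (go left if both < v, right if both > v).
Walk from root:
  at 35: both 2 and 15 < 35, go left
  at 27: both 2 and 15 < 27, go left
  at 17: both 2 and 15 < 17, go left
  at 6: 2 <= 6 <= 15, this is the LCA
LCA = 6


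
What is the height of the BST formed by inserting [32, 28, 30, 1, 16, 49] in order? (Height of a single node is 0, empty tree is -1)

Insertion order: [32, 28, 30, 1, 16, 49]
Tree (level-order array): [32, 28, 49, 1, 30, None, None, None, 16]
Compute height bottom-up (empty subtree = -1):
  height(16) = 1 + max(-1, -1) = 0
  height(1) = 1 + max(-1, 0) = 1
  height(30) = 1 + max(-1, -1) = 0
  height(28) = 1 + max(1, 0) = 2
  height(49) = 1 + max(-1, -1) = 0
  height(32) = 1 + max(2, 0) = 3
Height = 3


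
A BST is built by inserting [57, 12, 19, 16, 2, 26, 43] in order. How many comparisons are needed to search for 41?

Search path for 41: 57 -> 12 -> 19 -> 26 -> 43
Found: False
Comparisons: 5


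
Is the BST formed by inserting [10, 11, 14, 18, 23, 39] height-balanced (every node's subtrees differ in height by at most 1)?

Tree (level-order array): [10, None, 11, None, 14, None, 18, None, 23, None, 39]
Definition: a tree is height-balanced if, at every node, |h(left) - h(right)| <= 1 (empty subtree has height -1).
Bottom-up per-node check:
  node 39: h_left=-1, h_right=-1, diff=0 [OK], height=0
  node 23: h_left=-1, h_right=0, diff=1 [OK], height=1
  node 18: h_left=-1, h_right=1, diff=2 [FAIL (|-1-1|=2 > 1)], height=2
  node 14: h_left=-1, h_right=2, diff=3 [FAIL (|-1-2|=3 > 1)], height=3
  node 11: h_left=-1, h_right=3, diff=4 [FAIL (|-1-3|=4 > 1)], height=4
  node 10: h_left=-1, h_right=4, diff=5 [FAIL (|-1-4|=5 > 1)], height=5
Node 18 violates the condition: |-1 - 1| = 2 > 1.
Result: Not balanced


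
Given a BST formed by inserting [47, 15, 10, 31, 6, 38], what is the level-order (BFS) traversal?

Tree insertion order: [47, 15, 10, 31, 6, 38]
Tree (level-order array): [47, 15, None, 10, 31, 6, None, None, 38]
BFS from the root, enqueuing left then right child of each popped node:
  queue [47] -> pop 47, enqueue [15], visited so far: [47]
  queue [15] -> pop 15, enqueue [10, 31], visited so far: [47, 15]
  queue [10, 31] -> pop 10, enqueue [6], visited so far: [47, 15, 10]
  queue [31, 6] -> pop 31, enqueue [38], visited so far: [47, 15, 10, 31]
  queue [6, 38] -> pop 6, enqueue [none], visited so far: [47, 15, 10, 31, 6]
  queue [38] -> pop 38, enqueue [none], visited so far: [47, 15, 10, 31, 6, 38]
Result: [47, 15, 10, 31, 6, 38]


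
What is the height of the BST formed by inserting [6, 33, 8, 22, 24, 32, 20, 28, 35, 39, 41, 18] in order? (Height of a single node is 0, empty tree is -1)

Insertion order: [6, 33, 8, 22, 24, 32, 20, 28, 35, 39, 41, 18]
Tree (level-order array): [6, None, 33, 8, 35, None, 22, None, 39, 20, 24, None, 41, 18, None, None, 32, None, None, None, None, 28]
Compute height bottom-up (empty subtree = -1):
  height(18) = 1 + max(-1, -1) = 0
  height(20) = 1 + max(0, -1) = 1
  height(28) = 1 + max(-1, -1) = 0
  height(32) = 1 + max(0, -1) = 1
  height(24) = 1 + max(-1, 1) = 2
  height(22) = 1 + max(1, 2) = 3
  height(8) = 1 + max(-1, 3) = 4
  height(41) = 1 + max(-1, -1) = 0
  height(39) = 1 + max(-1, 0) = 1
  height(35) = 1 + max(-1, 1) = 2
  height(33) = 1 + max(4, 2) = 5
  height(6) = 1 + max(-1, 5) = 6
Height = 6


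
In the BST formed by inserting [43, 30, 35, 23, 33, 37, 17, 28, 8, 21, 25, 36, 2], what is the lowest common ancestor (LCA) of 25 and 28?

Tree insertion order: [43, 30, 35, 23, 33, 37, 17, 28, 8, 21, 25, 36, 2]
Tree (level-order array): [43, 30, None, 23, 35, 17, 28, 33, 37, 8, 21, 25, None, None, None, 36, None, 2]
In a BST, the LCA of p=25, q=28 is the first node v on the
root-to-leaf path with p <= v <= q (go left if both < v, right if both > v).
Walk from root:
  at 43: both 25 and 28 < 43, go left
  at 30: both 25 and 28 < 30, go left
  at 23: both 25 and 28 > 23, go right
  at 28: 25 <= 28 <= 28, this is the LCA
LCA = 28


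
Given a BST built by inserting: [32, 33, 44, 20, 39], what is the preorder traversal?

Tree insertion order: [32, 33, 44, 20, 39]
Tree (level-order array): [32, 20, 33, None, None, None, 44, 39]
Preorder traversal: [32, 20, 33, 44, 39]


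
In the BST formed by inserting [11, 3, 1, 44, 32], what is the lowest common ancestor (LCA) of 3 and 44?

Tree insertion order: [11, 3, 1, 44, 32]
Tree (level-order array): [11, 3, 44, 1, None, 32]
In a BST, the LCA of p=3, q=44 is the first node v on the
root-to-leaf path with p <= v <= q (go left if both < v, right if both > v).
Walk from root:
  at 11: 3 <= 11 <= 44, this is the LCA
LCA = 11


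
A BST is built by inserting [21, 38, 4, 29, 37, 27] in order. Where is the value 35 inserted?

Starting tree (level order): [21, 4, 38, None, None, 29, None, 27, 37]
Insertion path: 21 -> 38 -> 29 -> 37
Result: insert 35 as left child of 37
Final tree (level order): [21, 4, 38, None, None, 29, None, 27, 37, None, None, 35]


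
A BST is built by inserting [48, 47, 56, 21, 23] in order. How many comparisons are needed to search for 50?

Search path for 50: 48 -> 56
Found: False
Comparisons: 2


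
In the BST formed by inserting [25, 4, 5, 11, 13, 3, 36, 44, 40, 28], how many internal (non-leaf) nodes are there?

Tree built from: [25, 4, 5, 11, 13, 3, 36, 44, 40, 28]
Tree (level-order array): [25, 4, 36, 3, 5, 28, 44, None, None, None, 11, None, None, 40, None, None, 13]
Rule: An internal node has at least one child.
Per-node child counts:
  node 25: 2 child(ren)
  node 4: 2 child(ren)
  node 3: 0 child(ren)
  node 5: 1 child(ren)
  node 11: 1 child(ren)
  node 13: 0 child(ren)
  node 36: 2 child(ren)
  node 28: 0 child(ren)
  node 44: 1 child(ren)
  node 40: 0 child(ren)
Matching nodes: [25, 4, 5, 11, 36, 44]
Count of internal (non-leaf) nodes: 6


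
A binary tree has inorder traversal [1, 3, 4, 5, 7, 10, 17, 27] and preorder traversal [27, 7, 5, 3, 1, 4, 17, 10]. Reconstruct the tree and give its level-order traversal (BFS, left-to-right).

Inorder:  [1, 3, 4, 5, 7, 10, 17, 27]
Preorder: [27, 7, 5, 3, 1, 4, 17, 10]
Algorithm: preorder visits root first, so consume preorder in order;
for each root, split the current inorder slice at that value into
left-subtree inorder and right-subtree inorder, then recurse.
Recursive splits:
  root=27; inorder splits into left=[1, 3, 4, 5, 7, 10, 17], right=[]
  root=7; inorder splits into left=[1, 3, 4, 5], right=[10, 17]
  root=5; inorder splits into left=[1, 3, 4], right=[]
  root=3; inorder splits into left=[1], right=[4]
  root=1; inorder splits into left=[], right=[]
  root=4; inorder splits into left=[], right=[]
  root=17; inorder splits into left=[10], right=[]
  root=10; inorder splits into left=[], right=[]
Reconstructed level-order: [27, 7, 5, 17, 3, 10, 1, 4]


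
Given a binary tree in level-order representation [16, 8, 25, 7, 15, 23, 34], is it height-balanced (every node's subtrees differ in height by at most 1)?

Tree (level-order array): [16, 8, 25, 7, 15, 23, 34]
Definition: a tree is height-balanced if, at every node, |h(left) - h(right)| <= 1 (empty subtree has height -1).
Bottom-up per-node check:
  node 7: h_left=-1, h_right=-1, diff=0 [OK], height=0
  node 15: h_left=-1, h_right=-1, diff=0 [OK], height=0
  node 8: h_left=0, h_right=0, diff=0 [OK], height=1
  node 23: h_left=-1, h_right=-1, diff=0 [OK], height=0
  node 34: h_left=-1, h_right=-1, diff=0 [OK], height=0
  node 25: h_left=0, h_right=0, diff=0 [OK], height=1
  node 16: h_left=1, h_right=1, diff=0 [OK], height=2
All nodes satisfy the balance condition.
Result: Balanced


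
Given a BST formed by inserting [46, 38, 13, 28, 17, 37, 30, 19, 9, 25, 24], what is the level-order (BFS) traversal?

Tree insertion order: [46, 38, 13, 28, 17, 37, 30, 19, 9, 25, 24]
Tree (level-order array): [46, 38, None, 13, None, 9, 28, None, None, 17, 37, None, 19, 30, None, None, 25, None, None, 24]
BFS from the root, enqueuing left then right child of each popped node:
  queue [46] -> pop 46, enqueue [38], visited so far: [46]
  queue [38] -> pop 38, enqueue [13], visited so far: [46, 38]
  queue [13] -> pop 13, enqueue [9, 28], visited so far: [46, 38, 13]
  queue [9, 28] -> pop 9, enqueue [none], visited so far: [46, 38, 13, 9]
  queue [28] -> pop 28, enqueue [17, 37], visited so far: [46, 38, 13, 9, 28]
  queue [17, 37] -> pop 17, enqueue [19], visited so far: [46, 38, 13, 9, 28, 17]
  queue [37, 19] -> pop 37, enqueue [30], visited so far: [46, 38, 13, 9, 28, 17, 37]
  queue [19, 30] -> pop 19, enqueue [25], visited so far: [46, 38, 13, 9, 28, 17, 37, 19]
  queue [30, 25] -> pop 30, enqueue [none], visited so far: [46, 38, 13, 9, 28, 17, 37, 19, 30]
  queue [25] -> pop 25, enqueue [24], visited so far: [46, 38, 13, 9, 28, 17, 37, 19, 30, 25]
  queue [24] -> pop 24, enqueue [none], visited so far: [46, 38, 13, 9, 28, 17, 37, 19, 30, 25, 24]
Result: [46, 38, 13, 9, 28, 17, 37, 19, 30, 25, 24]


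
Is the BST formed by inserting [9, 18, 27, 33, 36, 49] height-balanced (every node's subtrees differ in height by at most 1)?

Tree (level-order array): [9, None, 18, None, 27, None, 33, None, 36, None, 49]
Definition: a tree is height-balanced if, at every node, |h(left) - h(right)| <= 1 (empty subtree has height -1).
Bottom-up per-node check:
  node 49: h_left=-1, h_right=-1, diff=0 [OK], height=0
  node 36: h_left=-1, h_right=0, diff=1 [OK], height=1
  node 33: h_left=-1, h_right=1, diff=2 [FAIL (|-1-1|=2 > 1)], height=2
  node 27: h_left=-1, h_right=2, diff=3 [FAIL (|-1-2|=3 > 1)], height=3
  node 18: h_left=-1, h_right=3, diff=4 [FAIL (|-1-3|=4 > 1)], height=4
  node 9: h_left=-1, h_right=4, diff=5 [FAIL (|-1-4|=5 > 1)], height=5
Node 33 violates the condition: |-1 - 1| = 2 > 1.
Result: Not balanced


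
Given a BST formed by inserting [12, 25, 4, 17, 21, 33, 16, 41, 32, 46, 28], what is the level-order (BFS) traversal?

Tree insertion order: [12, 25, 4, 17, 21, 33, 16, 41, 32, 46, 28]
Tree (level-order array): [12, 4, 25, None, None, 17, 33, 16, 21, 32, 41, None, None, None, None, 28, None, None, 46]
BFS from the root, enqueuing left then right child of each popped node:
  queue [12] -> pop 12, enqueue [4, 25], visited so far: [12]
  queue [4, 25] -> pop 4, enqueue [none], visited so far: [12, 4]
  queue [25] -> pop 25, enqueue [17, 33], visited so far: [12, 4, 25]
  queue [17, 33] -> pop 17, enqueue [16, 21], visited so far: [12, 4, 25, 17]
  queue [33, 16, 21] -> pop 33, enqueue [32, 41], visited so far: [12, 4, 25, 17, 33]
  queue [16, 21, 32, 41] -> pop 16, enqueue [none], visited so far: [12, 4, 25, 17, 33, 16]
  queue [21, 32, 41] -> pop 21, enqueue [none], visited so far: [12, 4, 25, 17, 33, 16, 21]
  queue [32, 41] -> pop 32, enqueue [28], visited so far: [12, 4, 25, 17, 33, 16, 21, 32]
  queue [41, 28] -> pop 41, enqueue [46], visited so far: [12, 4, 25, 17, 33, 16, 21, 32, 41]
  queue [28, 46] -> pop 28, enqueue [none], visited so far: [12, 4, 25, 17, 33, 16, 21, 32, 41, 28]
  queue [46] -> pop 46, enqueue [none], visited so far: [12, 4, 25, 17, 33, 16, 21, 32, 41, 28, 46]
Result: [12, 4, 25, 17, 33, 16, 21, 32, 41, 28, 46]


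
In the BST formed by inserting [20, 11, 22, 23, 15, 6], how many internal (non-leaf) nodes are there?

Tree built from: [20, 11, 22, 23, 15, 6]
Tree (level-order array): [20, 11, 22, 6, 15, None, 23]
Rule: An internal node has at least one child.
Per-node child counts:
  node 20: 2 child(ren)
  node 11: 2 child(ren)
  node 6: 0 child(ren)
  node 15: 0 child(ren)
  node 22: 1 child(ren)
  node 23: 0 child(ren)
Matching nodes: [20, 11, 22]
Count of internal (non-leaf) nodes: 3


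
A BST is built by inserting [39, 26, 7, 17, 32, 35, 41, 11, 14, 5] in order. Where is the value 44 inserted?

Starting tree (level order): [39, 26, 41, 7, 32, None, None, 5, 17, None, 35, None, None, 11, None, None, None, None, 14]
Insertion path: 39 -> 41
Result: insert 44 as right child of 41
Final tree (level order): [39, 26, 41, 7, 32, None, 44, 5, 17, None, 35, None, None, None, None, 11, None, None, None, None, 14]


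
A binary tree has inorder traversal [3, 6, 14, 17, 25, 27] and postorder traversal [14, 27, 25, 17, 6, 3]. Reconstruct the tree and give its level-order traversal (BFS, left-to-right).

Inorder:   [3, 6, 14, 17, 25, 27]
Postorder: [14, 27, 25, 17, 6, 3]
Algorithm: postorder visits root last, so walk postorder right-to-left;
each value is the root of the current inorder slice — split it at that
value, recurse on the right subtree first, then the left.
Recursive splits:
  root=3; inorder splits into left=[], right=[6, 14, 17, 25, 27]
  root=6; inorder splits into left=[], right=[14, 17, 25, 27]
  root=17; inorder splits into left=[14], right=[25, 27]
  root=25; inorder splits into left=[], right=[27]
  root=27; inorder splits into left=[], right=[]
  root=14; inorder splits into left=[], right=[]
Reconstructed level-order: [3, 6, 17, 14, 25, 27]


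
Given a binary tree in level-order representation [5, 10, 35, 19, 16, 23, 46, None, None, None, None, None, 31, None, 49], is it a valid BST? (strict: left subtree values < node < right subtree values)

Level-order array: [5, 10, 35, 19, 16, 23, 46, None, None, None, None, None, 31, None, 49]
Validate using subtree bounds (lo, hi): at each node, require lo < value < hi,
then recurse left with hi=value and right with lo=value.
Preorder trace (stopping at first violation):
  at node 5 with bounds (-inf, +inf): OK
  at node 10 with bounds (-inf, 5): VIOLATION
Node 10 violates its bound: not (-inf < 10 < 5).
Result: Not a valid BST


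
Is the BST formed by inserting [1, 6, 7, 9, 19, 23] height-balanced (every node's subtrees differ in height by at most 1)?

Tree (level-order array): [1, None, 6, None, 7, None, 9, None, 19, None, 23]
Definition: a tree is height-balanced if, at every node, |h(left) - h(right)| <= 1 (empty subtree has height -1).
Bottom-up per-node check:
  node 23: h_left=-1, h_right=-1, diff=0 [OK], height=0
  node 19: h_left=-1, h_right=0, diff=1 [OK], height=1
  node 9: h_left=-1, h_right=1, diff=2 [FAIL (|-1-1|=2 > 1)], height=2
  node 7: h_left=-1, h_right=2, diff=3 [FAIL (|-1-2|=3 > 1)], height=3
  node 6: h_left=-1, h_right=3, diff=4 [FAIL (|-1-3|=4 > 1)], height=4
  node 1: h_left=-1, h_right=4, diff=5 [FAIL (|-1-4|=5 > 1)], height=5
Node 9 violates the condition: |-1 - 1| = 2 > 1.
Result: Not balanced


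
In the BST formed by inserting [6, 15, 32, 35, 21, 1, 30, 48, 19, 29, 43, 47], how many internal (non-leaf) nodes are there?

Tree built from: [6, 15, 32, 35, 21, 1, 30, 48, 19, 29, 43, 47]
Tree (level-order array): [6, 1, 15, None, None, None, 32, 21, 35, 19, 30, None, 48, None, None, 29, None, 43, None, None, None, None, 47]
Rule: An internal node has at least one child.
Per-node child counts:
  node 6: 2 child(ren)
  node 1: 0 child(ren)
  node 15: 1 child(ren)
  node 32: 2 child(ren)
  node 21: 2 child(ren)
  node 19: 0 child(ren)
  node 30: 1 child(ren)
  node 29: 0 child(ren)
  node 35: 1 child(ren)
  node 48: 1 child(ren)
  node 43: 1 child(ren)
  node 47: 0 child(ren)
Matching nodes: [6, 15, 32, 21, 30, 35, 48, 43]
Count of internal (non-leaf) nodes: 8


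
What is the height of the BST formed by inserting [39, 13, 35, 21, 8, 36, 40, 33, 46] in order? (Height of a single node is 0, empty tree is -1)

Insertion order: [39, 13, 35, 21, 8, 36, 40, 33, 46]
Tree (level-order array): [39, 13, 40, 8, 35, None, 46, None, None, 21, 36, None, None, None, 33]
Compute height bottom-up (empty subtree = -1):
  height(8) = 1 + max(-1, -1) = 0
  height(33) = 1 + max(-1, -1) = 0
  height(21) = 1 + max(-1, 0) = 1
  height(36) = 1 + max(-1, -1) = 0
  height(35) = 1 + max(1, 0) = 2
  height(13) = 1 + max(0, 2) = 3
  height(46) = 1 + max(-1, -1) = 0
  height(40) = 1 + max(-1, 0) = 1
  height(39) = 1 + max(3, 1) = 4
Height = 4


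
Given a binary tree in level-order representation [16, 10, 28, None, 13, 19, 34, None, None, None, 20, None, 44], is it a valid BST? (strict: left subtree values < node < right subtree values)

Level-order array: [16, 10, 28, None, 13, 19, 34, None, None, None, 20, None, 44]
Validate using subtree bounds (lo, hi): at each node, require lo < value < hi,
then recurse left with hi=value and right with lo=value.
Preorder trace (stopping at first violation):
  at node 16 with bounds (-inf, +inf): OK
  at node 10 with bounds (-inf, 16): OK
  at node 13 with bounds (10, 16): OK
  at node 28 with bounds (16, +inf): OK
  at node 19 with bounds (16, 28): OK
  at node 20 with bounds (19, 28): OK
  at node 34 with bounds (28, +inf): OK
  at node 44 with bounds (34, +inf): OK
No violation found at any node.
Result: Valid BST


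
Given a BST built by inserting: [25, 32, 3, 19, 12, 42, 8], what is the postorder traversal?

Tree insertion order: [25, 32, 3, 19, 12, 42, 8]
Tree (level-order array): [25, 3, 32, None, 19, None, 42, 12, None, None, None, 8]
Postorder traversal: [8, 12, 19, 3, 42, 32, 25]


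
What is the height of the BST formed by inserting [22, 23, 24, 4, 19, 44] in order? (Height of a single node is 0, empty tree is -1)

Insertion order: [22, 23, 24, 4, 19, 44]
Tree (level-order array): [22, 4, 23, None, 19, None, 24, None, None, None, 44]
Compute height bottom-up (empty subtree = -1):
  height(19) = 1 + max(-1, -1) = 0
  height(4) = 1 + max(-1, 0) = 1
  height(44) = 1 + max(-1, -1) = 0
  height(24) = 1 + max(-1, 0) = 1
  height(23) = 1 + max(-1, 1) = 2
  height(22) = 1 + max(1, 2) = 3
Height = 3


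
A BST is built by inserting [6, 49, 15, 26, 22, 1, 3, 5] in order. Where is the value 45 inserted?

Starting tree (level order): [6, 1, 49, None, 3, 15, None, None, 5, None, 26, None, None, 22]
Insertion path: 6 -> 49 -> 15 -> 26
Result: insert 45 as right child of 26
Final tree (level order): [6, 1, 49, None, 3, 15, None, None, 5, None, 26, None, None, 22, 45]


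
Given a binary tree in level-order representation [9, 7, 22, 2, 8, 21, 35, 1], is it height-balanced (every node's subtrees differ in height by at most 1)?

Tree (level-order array): [9, 7, 22, 2, 8, 21, 35, 1]
Definition: a tree is height-balanced if, at every node, |h(left) - h(right)| <= 1 (empty subtree has height -1).
Bottom-up per-node check:
  node 1: h_left=-1, h_right=-1, diff=0 [OK], height=0
  node 2: h_left=0, h_right=-1, diff=1 [OK], height=1
  node 8: h_left=-1, h_right=-1, diff=0 [OK], height=0
  node 7: h_left=1, h_right=0, diff=1 [OK], height=2
  node 21: h_left=-1, h_right=-1, diff=0 [OK], height=0
  node 35: h_left=-1, h_right=-1, diff=0 [OK], height=0
  node 22: h_left=0, h_right=0, diff=0 [OK], height=1
  node 9: h_left=2, h_right=1, diff=1 [OK], height=3
All nodes satisfy the balance condition.
Result: Balanced


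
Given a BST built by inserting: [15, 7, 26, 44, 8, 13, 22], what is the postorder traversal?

Tree insertion order: [15, 7, 26, 44, 8, 13, 22]
Tree (level-order array): [15, 7, 26, None, 8, 22, 44, None, 13]
Postorder traversal: [13, 8, 7, 22, 44, 26, 15]


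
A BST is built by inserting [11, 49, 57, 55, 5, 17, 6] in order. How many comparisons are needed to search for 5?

Search path for 5: 11 -> 5
Found: True
Comparisons: 2


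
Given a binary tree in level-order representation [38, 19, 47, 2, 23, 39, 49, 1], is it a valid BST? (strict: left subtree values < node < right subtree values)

Level-order array: [38, 19, 47, 2, 23, 39, 49, 1]
Validate using subtree bounds (lo, hi): at each node, require lo < value < hi,
then recurse left with hi=value and right with lo=value.
Preorder trace (stopping at first violation):
  at node 38 with bounds (-inf, +inf): OK
  at node 19 with bounds (-inf, 38): OK
  at node 2 with bounds (-inf, 19): OK
  at node 1 with bounds (-inf, 2): OK
  at node 23 with bounds (19, 38): OK
  at node 47 with bounds (38, +inf): OK
  at node 39 with bounds (38, 47): OK
  at node 49 with bounds (47, +inf): OK
No violation found at any node.
Result: Valid BST


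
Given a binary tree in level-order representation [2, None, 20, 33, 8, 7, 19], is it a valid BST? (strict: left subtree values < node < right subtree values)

Level-order array: [2, None, 20, 33, 8, 7, 19]
Validate using subtree bounds (lo, hi): at each node, require lo < value < hi,
then recurse left with hi=value and right with lo=value.
Preorder trace (stopping at first violation):
  at node 2 with bounds (-inf, +inf): OK
  at node 20 with bounds (2, +inf): OK
  at node 33 with bounds (2, 20): VIOLATION
Node 33 violates its bound: not (2 < 33 < 20).
Result: Not a valid BST


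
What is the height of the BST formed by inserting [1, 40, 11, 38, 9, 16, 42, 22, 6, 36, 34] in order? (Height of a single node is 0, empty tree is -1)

Insertion order: [1, 40, 11, 38, 9, 16, 42, 22, 6, 36, 34]
Tree (level-order array): [1, None, 40, 11, 42, 9, 38, None, None, 6, None, 16, None, None, None, None, 22, None, 36, 34]
Compute height bottom-up (empty subtree = -1):
  height(6) = 1 + max(-1, -1) = 0
  height(9) = 1 + max(0, -1) = 1
  height(34) = 1 + max(-1, -1) = 0
  height(36) = 1 + max(0, -1) = 1
  height(22) = 1 + max(-1, 1) = 2
  height(16) = 1 + max(-1, 2) = 3
  height(38) = 1 + max(3, -1) = 4
  height(11) = 1 + max(1, 4) = 5
  height(42) = 1 + max(-1, -1) = 0
  height(40) = 1 + max(5, 0) = 6
  height(1) = 1 + max(-1, 6) = 7
Height = 7


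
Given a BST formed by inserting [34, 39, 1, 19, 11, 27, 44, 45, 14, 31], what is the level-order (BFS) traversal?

Tree insertion order: [34, 39, 1, 19, 11, 27, 44, 45, 14, 31]
Tree (level-order array): [34, 1, 39, None, 19, None, 44, 11, 27, None, 45, None, 14, None, 31]
BFS from the root, enqueuing left then right child of each popped node:
  queue [34] -> pop 34, enqueue [1, 39], visited so far: [34]
  queue [1, 39] -> pop 1, enqueue [19], visited so far: [34, 1]
  queue [39, 19] -> pop 39, enqueue [44], visited so far: [34, 1, 39]
  queue [19, 44] -> pop 19, enqueue [11, 27], visited so far: [34, 1, 39, 19]
  queue [44, 11, 27] -> pop 44, enqueue [45], visited so far: [34, 1, 39, 19, 44]
  queue [11, 27, 45] -> pop 11, enqueue [14], visited so far: [34, 1, 39, 19, 44, 11]
  queue [27, 45, 14] -> pop 27, enqueue [31], visited so far: [34, 1, 39, 19, 44, 11, 27]
  queue [45, 14, 31] -> pop 45, enqueue [none], visited so far: [34, 1, 39, 19, 44, 11, 27, 45]
  queue [14, 31] -> pop 14, enqueue [none], visited so far: [34, 1, 39, 19, 44, 11, 27, 45, 14]
  queue [31] -> pop 31, enqueue [none], visited so far: [34, 1, 39, 19, 44, 11, 27, 45, 14, 31]
Result: [34, 1, 39, 19, 44, 11, 27, 45, 14, 31]


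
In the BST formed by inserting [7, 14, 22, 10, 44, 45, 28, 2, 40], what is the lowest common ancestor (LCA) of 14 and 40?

Tree insertion order: [7, 14, 22, 10, 44, 45, 28, 2, 40]
Tree (level-order array): [7, 2, 14, None, None, 10, 22, None, None, None, 44, 28, 45, None, 40]
In a BST, the LCA of p=14, q=40 is the first node v on the
root-to-leaf path with p <= v <= q (go left if both < v, right if both > v).
Walk from root:
  at 7: both 14 and 40 > 7, go right
  at 14: 14 <= 14 <= 40, this is the LCA
LCA = 14


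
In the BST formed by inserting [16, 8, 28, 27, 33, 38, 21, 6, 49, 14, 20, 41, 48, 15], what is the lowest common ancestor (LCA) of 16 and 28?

Tree insertion order: [16, 8, 28, 27, 33, 38, 21, 6, 49, 14, 20, 41, 48, 15]
Tree (level-order array): [16, 8, 28, 6, 14, 27, 33, None, None, None, 15, 21, None, None, 38, None, None, 20, None, None, 49, None, None, 41, None, None, 48]
In a BST, the LCA of p=16, q=28 is the first node v on the
root-to-leaf path with p <= v <= q (go left if both < v, right if both > v).
Walk from root:
  at 16: 16 <= 16 <= 28, this is the LCA
LCA = 16
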